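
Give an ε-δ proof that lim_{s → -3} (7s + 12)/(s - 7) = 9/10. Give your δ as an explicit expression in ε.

δ = min(5, (50/61)ε)

Fix ε > 0. We want δ > 0 with 0 < |s + 3| < δ ⇒ |(7s + 12)/(s - 7) − (9/10)| < ε.
Combining over a common denominator, (7s + 12)/(s - 7) − (9/10) = [(7s + 12)·(-10) − (-9)·(s - 7)] / [(-10)·(s - 7)] = -61(s + 3) / ((-10)(s - 7)).
So |(7s + 12)/(s - 7) − (9/10)| = 61|s + 3| / (10·|s − 7|).
Require δ ≤ 5, so |s − 7| ≥ |-10| − |s + 3| > 10 − 5 = 5.
Hence |(7s + 12)/(s - 7) − (9/10)| < 61|s + 3|/(10·5) = (61/50)|s + 3|, which is < ε once |s + 3| < (50/61)ε.
Take δ = min(5, (50/61)ε). Then 0 < |s + 3| < δ forces both bounds, so |(7s + 12)/(s - 7) − (9/10)| < ε.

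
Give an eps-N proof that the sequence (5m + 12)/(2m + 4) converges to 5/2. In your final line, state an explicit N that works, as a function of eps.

Fix eps > 0. For m ≥ 1, |(5m + 12)/(2m + 4) − (5/2)| = |4|/(2(2m + 4)) = 4/(2(2m + 4)).
Since 2m + 4 ≥ 2m for m ≥ 1, this is ≤ 4/(2·2m) = 1/m.
So |(5m + 12)/(2m + 4) − (5/2)| < eps whenever m > 1/eps.
Take N = 1/eps. If m > N then |(5m + 12)/(2m + 4) − (5/2)| ≤ 1/m < eps.

N = 1/eps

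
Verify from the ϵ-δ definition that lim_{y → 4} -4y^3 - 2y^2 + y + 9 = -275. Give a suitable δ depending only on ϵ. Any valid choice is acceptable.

δ = min(1, ϵ/261)

Suppose ϵ > 0. We want δ > 0 such that 0 < |y − 4| < δ implies |(-4y^3 - 2y^2 + y + 9) + 275| < ϵ.
(-4y^3 - 2y^2 + y + 9) + 275 = -4y^3 - 2y^2 + y + 284 = (y − 4)(-4y^2 - 18y - 71).
So |(-4y^3 - 2y^2 + y + 9) + 275| = |y − 4|·|-4y^2 - 18y - 71|.
Assume first that |y − 4| < 1, so |y| < 5. Then |-4y^2 - 18y - 71| ≤ 4·5^2 + 18·5 + 71 = 261.
Hence |(-4y^3 - 2y^2 + y + 9) + 275| ≤ 261|y − 4| < ϵ provided |y − 4| < ϵ/261.
Choosing δ = min(1, ϵ/261) ensures both conditions, hence |(-4y^3 - 2y^2 + y + 9) + 275| < ϵ.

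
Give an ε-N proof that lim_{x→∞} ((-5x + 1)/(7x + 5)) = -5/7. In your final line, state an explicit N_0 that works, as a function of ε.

Suppose ε > 0. We seek N_0 > 0 such that x > N_0 implies |(-5x + 1)/(7x + 5) + 5/7| < ε.
(-5x + 1)/(7x + 5) + 5/7 = (7(-5x + 1) − (-5)(7x + 5)) / (7(7x + 5)) = 32/(7(7x + 5)).
For x > 0 we have 7x + 5 > 7x, so |(-5x + 1)/(7x + 5) + 5/7| = 32/(7(7x + 5)) < 32/(7·7x) = (32/49)/x.
Thus |(-5x + 1)/(7x + 5) + 5/7| < ε whenever x > (32/49)/ε.
Take N_0 = (32/49)/ε. If x > N_0 then |(-5x + 1)/(7x + 5) + 5/7| < (32/49)/x < ε.

N_0 = (32/49)/ε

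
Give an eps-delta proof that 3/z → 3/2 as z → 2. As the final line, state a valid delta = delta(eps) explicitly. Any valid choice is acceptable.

delta = min(1, (2/3)eps)

Let eps > 0. We seek delta > 0 such that 0 < |z − 2| < delta implies |3/z − (3/2)| < eps.
|3/z − (3/2)| = 3·|2 − z|/(2·|z|) = 3|z − 2|/(2|z|).
Restrict delta ≤ 1. Then |z − 2| < 1 gives |z| > 1, so 2|z| > 2.
Then |3/z − (3/2)| < 3|z − 2|/2, which is < eps when |z − 2| < (2/3)eps.
Take delta = min(1, (2/3)eps). Then 0 < |z − 2| < delta gives both |z − 2| < 1 and |z − 2| < (2/3)eps, so |3/z − (3/2)| < eps.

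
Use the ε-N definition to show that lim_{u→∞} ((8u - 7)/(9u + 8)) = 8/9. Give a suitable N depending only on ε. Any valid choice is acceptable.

Let ε > 0. We seek N > 0 such that u > N implies |(8u - 7)/(9u + 8) − (8/9)| < ε.
(8u - 7)/(9u + 8) − (8/9) = (9(8u - 7) − 8(9u + 8)) / (9(9u + 8)) = -127/(9(9u + 8)).
For u > 0 we have 9u + 8 > 9u, so |(8u - 7)/(9u + 8) − (8/9)| = 127/(9(9u + 8)) < 127/(9·9u) = (127/81)/u.
Thus |(8u - 7)/(9u + 8) − (8/9)| < ε whenever u > (127/81)/ε.
Take N = (127/81)/ε. If u > N then |(8u - 7)/(9u + 8) − (8/9)| < (127/81)/u < ε.

N = (127/81)/ε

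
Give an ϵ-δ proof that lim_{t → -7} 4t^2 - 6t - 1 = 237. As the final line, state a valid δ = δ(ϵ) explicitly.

Let ϵ > 0. We want δ > 0 such that 0 < |t + 7| < δ implies |(4t^2 - 6t - 1) − 237| < ϵ.
(4t^2 - 6t - 1) − 237 = 4t^2 - 6t - 238 = (t + 7)(4t - 34).
So |(4t^2 - 6t - 1) − 237| = |t + 7|·|4t - 34|.
Assume first that |t + 7| < 2, so |t| < 9. Then |4t - 34| ≤ 4·9 + 34 = 70.
Hence |(4t^2 - 6t - 1) − 237| ≤ 70|t + 7| < ϵ provided |t + 7| < ϵ/70.
Take δ = min(2, ϵ/70). Then 0 < |t + 7| < δ gives both |t + 7| < 2 and |t + 7| < ϵ/70, so |(4t^2 - 6t - 1) − 237| < ϵ.

δ = min(2, ϵ/70)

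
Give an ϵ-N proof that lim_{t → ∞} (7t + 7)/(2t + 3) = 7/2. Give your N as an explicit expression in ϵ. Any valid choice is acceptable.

N = (7/4)/ϵ

Suppose ϵ > 0. We seek N > 0 such that t > N implies |(7t + 7)/(2t + 3) − (7/2)| < ϵ.
(7t + 7)/(2t + 3) − (7/2) = (2(7t + 7) − 7(2t + 3)) / (2(2t + 3)) = -7/(2(2t + 3)).
For t > 0 we have 2t + 3 > 2t, so |(7t + 7)/(2t + 3) − (7/2)| = 7/(2(2t + 3)) < 7/(2·2t) = (7/4)/t.
Thus |(7t + 7)/(2t + 3) − (7/2)| < ϵ whenever t > (7/4)/ϵ.
Take N = (7/4)/ϵ. If t > N then |(7t + 7)/(2t + 3) − (7/2)| < (7/4)/t < ϵ.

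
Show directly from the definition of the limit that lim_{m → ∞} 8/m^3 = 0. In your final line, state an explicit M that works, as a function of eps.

M = (8/eps)^{1/3}

Fix eps > 0. For m ≥ 1, |8/m^3 − 0| = 8/m^3.
8/m^3 < eps ⇔ m^3 > 8/eps ⇔ m > (8/eps)^{1/3}.
Take M = (8/eps)^{1/3}. Then m > M implies 8/m^3 < eps.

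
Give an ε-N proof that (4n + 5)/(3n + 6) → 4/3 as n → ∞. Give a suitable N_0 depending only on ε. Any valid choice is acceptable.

Let ε > 0. For n ≥ 1, |(4n + 5)/(3n + 6) − (4/3)| = |-9|/(3(3n + 6)) = 9/(3(3n + 6)).
Since 3n + 6 ≥ 3n for n ≥ 1, this is ≤ 9/(3·3n) = 1/n.
So |(4n + 5)/(3n + 6) − (4/3)| < ε whenever n > 1/ε.
Take N_0 = 1/ε. If n > N_0 then |(4n + 5)/(3n + 6) − (4/3)| ≤ 1/n < ε.

N_0 = 1/ε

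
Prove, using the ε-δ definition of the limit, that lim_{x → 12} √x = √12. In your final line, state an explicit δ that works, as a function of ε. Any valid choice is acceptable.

Let ε > 0 be given. We want δ > 0 such that 0 < |x − 12| < δ implies |√x − √12| < ε.
Multiplying by the conjugate, |√x − √12| = |x − 12|/(√x + √12).
Restrict δ ≤ 12 so that |x − 12| < 12 forces x > 0, and then √x + √12 > √12.
Hence |√x − √12| < |x − 12|/√12, which is < ε once |x − 12| < √12·ε.
Take δ = min(12, √12·ε). If 0 < |x − 12| < δ then x > 0 and |√x − √12| < |x − 12|/√12 < ε.

δ = min(12, √12·ε)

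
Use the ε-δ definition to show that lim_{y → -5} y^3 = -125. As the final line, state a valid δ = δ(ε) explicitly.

δ = min(1, ε/91)

Let ε > 0. We seek δ > 0 with 0 < |y + 5| < δ ⇒ |y^3 + 125| < ε.
Factor: y^3 + 125 = (y + 5)(y^2 - 5y + 25), so |y^3 + 125| = |y + 5|·|y^2 - 5y + 25|.
Restrict δ ≤ 1. Then |y + 5| < 1 gives |y| < 6, so by the triangle inequality |y^2 - 5y + 25| ≤ 6^2 + 5·6 + 25 = 91.
Hence |y^3 + 125| ≤ 91|y + 5|, which is < ε once |y + 5| < ε/91.
Take δ = min(1, ε/91). If 0 < |y + 5| < δ then both bounds hold and |y^3 + 125| ≤ 91|y + 5| < 91·(ε/91) = ε.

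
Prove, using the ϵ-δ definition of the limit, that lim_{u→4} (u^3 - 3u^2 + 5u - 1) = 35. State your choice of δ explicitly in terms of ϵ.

δ = min(1, ϵ/39)

Fix ϵ > 0. We want δ > 0 such that 0 < |u − 4| < δ implies |(u^3 - 3u^2 + 5u - 1) − 35| < ϵ.
(u^3 - 3u^2 + 5u - 1) − 35 = u^3 - 3u^2 + 5u - 36 = (u − 4)(u^2 + u + 9).
So |(u^3 - 3u^2 + 5u - 1) − 35| = |u − 4|·|u^2 + u + 9|.
Require δ ≤ 1. Then |u − 4| < 1 gives |u| < 5, and by the triangle inequality |u^2 + u + 9| ≤ 5^2 + 5 + 9 = 39.
Hence |(u^3 - 3u^2 + 5u - 1) − 35| ≤ 39|u − 4| < ϵ provided |u − 4| < ϵ/39.
Choosing δ = min(1, ϵ/39) ensures both conditions, hence |(u^3 - 3u^2 + 5u - 1) − 35| < ϵ.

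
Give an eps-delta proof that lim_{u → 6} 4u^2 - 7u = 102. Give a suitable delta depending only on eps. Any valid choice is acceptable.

delta = min(1, eps/45)

Let eps > 0. We want delta > 0 such that 0 < |u − 6| < delta implies |(4u^2 - 7u) − 102| < eps.
(4u^2 - 7u) − 102 = 4u^2 - 7u - 102 = (u − 6)(4u + 17).
So |(4u^2 - 7u) − 102| = |u − 6|·|4u + 17|.
Require delta ≤ 1. Then |u − 6| < 1 gives |u| < 7, and by the triangle inequality |4u + 17| ≤ 4·7 + 17 = 45.
Hence |(4u^2 - 7u) − 102| ≤ 45|u − 6| < eps provided |u − 6| < eps/45.
Take delta = min(1, eps/45). Then 0 < |u − 6| < delta gives both |u − 6| < 1 and |u − 6| < eps/45, so |(4u^2 - 7u) − 102| < eps.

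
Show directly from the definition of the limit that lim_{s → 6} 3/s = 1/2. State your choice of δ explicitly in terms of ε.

Let ε > 0. We seek δ > 0 such that 0 < |s − 6| < δ implies |3/s − (1/2)| < ε.
|3/s − (1/2)| = 3·|6 − s|/(6·|s|) = 3|s − 6|/(6|s|).
Require δ ≤ 3 so that |s| > 6 − 3 = 3, hence 6|s| > 18.
Then |3/s − (1/2)| < 3|s − 6|/18, which is < ε when |s − 6| < 6ε.
Take δ = min(3, 6ε). Then 0 < |s − 6| < δ gives both |s − 6| < 3 and |s − 6| < 6ε, so |3/s − (1/2)| < ε.

δ = min(3, 6ε)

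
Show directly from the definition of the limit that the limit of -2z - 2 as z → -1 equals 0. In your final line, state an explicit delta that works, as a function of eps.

delta = eps/2

Let eps > 0 be given. We need delta > 0 so that 0 < |z + 1| < delta implies |(-2z - 2)| < eps.
Since (-2z - 2) = -2(z + 1), we have |(-2z - 2)| = 2|z + 1|.
So 2|z + 1| < eps exactly when |z + 1| < eps/2.
Take delta = eps/2. If 0 < |z + 1| < delta then |(-2z - 2)| = 2|z + 1| < 2·(eps/2) = eps.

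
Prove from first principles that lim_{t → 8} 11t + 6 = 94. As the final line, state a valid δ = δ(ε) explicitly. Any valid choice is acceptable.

δ = ε/11

Let ε > 0. We need δ > 0 so that 0 < |t − 8| < δ implies |(11t + 6) − 94| < ε.
|(11t + 6) − 94| = |11t - 88| = 11|t − 8|.
So 11|t − 8| < ε exactly when |t − 8| < ε/11.
Choosing δ = ε/11 gives |(11t + 6) − 94| = 11|t − 8| < ε whenever |t − 8| < δ.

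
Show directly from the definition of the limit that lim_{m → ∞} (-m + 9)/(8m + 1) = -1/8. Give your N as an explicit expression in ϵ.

N = (73/64)/ϵ

Let ϵ > 0 be given. For m ≥ 1, |(-m + 9)/(8m + 1) + 1/8| = |73|/(8(8m + 1)) = 73/(8(8m + 1)).
Since 8m + 1 ≥ 8m for m ≥ 1, this is ≤ 73/(8·8m) = (73/64)/m.
So |(-m + 9)/(8m + 1) + 1/8| < ϵ whenever m > (73/64)/ϵ.
Take N = (73/64)/ϵ. If m > N then |(-m + 9)/(8m + 1) + 1/8| ≤ (73/64)/m < ϵ.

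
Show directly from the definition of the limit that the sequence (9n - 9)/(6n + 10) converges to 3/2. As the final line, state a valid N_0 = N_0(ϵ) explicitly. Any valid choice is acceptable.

Let ϵ > 0. For n ≥ 1, |(9n - 9)/(6n + 10) − (3/2)| = |-144|/(6(6n + 10)) = 144/(6(6n + 10)).
Since 6n + 10 ≥ 6n for n ≥ 1, this is ≤ 144/(6·6n) = 4/n.
So |(9n - 9)/(6n + 10) − (3/2)| < ϵ whenever n > 4/ϵ.
Take N_0 = 4/ϵ. If n > N_0 then |(9n - 9)/(6n + 10) − (3/2)| ≤ 4/n < ϵ.

N_0 = 4/ϵ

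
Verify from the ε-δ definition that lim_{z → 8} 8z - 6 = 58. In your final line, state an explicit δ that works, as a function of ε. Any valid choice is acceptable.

Let ε > 0. We need δ > 0 so that 0 < |z − 8| < δ implies |(8z - 6) − 58| < ε.
|(8z - 6) − 58| = |8z - 64| = 8|z − 8|.
So 8|z − 8| < ε exactly when |z − 8| < ε/8.
Choosing δ = ε/8 gives |(8z - 6) − 58| = 8|z − 8| < ε whenever |z − 8| < δ.

δ = ε/8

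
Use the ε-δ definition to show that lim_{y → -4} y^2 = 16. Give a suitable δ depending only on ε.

Let ε > 0 be given. We seek δ > 0 with 0 < |y + 4| < δ ⇒ |y^2 − 16| < ε.
Factor: y^2 − 16 = (y + 4)(y - 4), so |y^2 − 16| = |y + 4|·|y - 4|.
Restrict δ ≤ 1. Then |y + 4| < 1 gives |y| < 5, so by the triangle inequality |y - 4| ≤ 5 + 4 = 9.
Hence |y^2 − 16| ≤ 9|y + 4|, which is < ε once |y + 4| < ε/9.
Take δ = min(1, ε/9). If 0 < |y + 4| < δ then both bounds hold and |y^2 − 16| ≤ 9|y + 4| < 9·(ε/9) = ε.

δ = min(1, ε/9)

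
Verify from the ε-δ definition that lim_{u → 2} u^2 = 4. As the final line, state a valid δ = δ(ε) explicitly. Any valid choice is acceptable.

δ = min(1, ε/5)

Let ε > 0. We seek δ > 0 with 0 < |u − 2| < δ ⇒ |u^2 − 4| < ε.
Factor: u^2 − 4 = (u − 2)(u + 2), so |u^2 − 4| = |u − 2|·|u + 2|.
Impose δ ≤ 1 so that |u| < 3; then |u + 2| ≤ 5.
Hence |u^2 − 4| ≤ 5|u − 2|, which is < ε once |u − 2| < ε/5.
Take δ = min(1, ε/5). If 0 < |u − 2| < δ then both bounds hold and |u^2 − 4| ≤ 5|u − 2| < 5·(ε/5) = ε.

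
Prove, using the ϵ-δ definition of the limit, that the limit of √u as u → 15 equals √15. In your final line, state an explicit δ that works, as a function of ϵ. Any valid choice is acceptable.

Let ϵ > 0 be given. We want δ > 0 such that 0 < |u − 15| < δ implies |√u − √15| < ϵ.
Multiplying by the conjugate, |√u − √15| = |u − 15|/(√u + √15).
Restrict δ ≤ 15 so that |u − 15| < 15 forces u > 0, and then √u + √15 > √15.
Hence |√u − √15| < |u − 15|/√15, which is < ϵ once |u − 15| < √15·ϵ.
Take δ = min(15, √15·ϵ). If 0 < |u − 15| < δ then u > 0 and |√u − √15| < |u − 15|/√15 < ϵ.

δ = min(15, √15·ϵ)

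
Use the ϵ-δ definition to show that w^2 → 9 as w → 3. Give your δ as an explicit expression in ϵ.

Fix ϵ > 0. We seek δ > 0 with 0 < |w − 3| < δ ⇒ |w^2 − 9| < ϵ.
Factor: w^2 − 9 = (w − 3)(w + 3), so |w^2 − 9| = |w − 3|·|w + 3|.
Impose δ ≤ 1 so that |w| < 4; then |w + 3| ≤ 7.
Hence |w^2 − 9| ≤ 7|w − 3|, which is < ϵ once |w − 3| < ϵ/7.
Take δ = min(1, ϵ/7). If 0 < |w − 3| < δ then both bounds hold and |w^2 − 9| ≤ 7|w − 3| < 7·(ϵ/7) = ϵ.

δ = min(1, ϵ/7)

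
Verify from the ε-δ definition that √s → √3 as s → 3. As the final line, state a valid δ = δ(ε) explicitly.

Let ε > 0. We want δ > 0 such that 0 < |s − 3| < δ implies |√s − √3| < ε.
Rationalise: √s − √3 = (s − 3)/(√s + √3), so |√s − √3| = |s − 3|/(√s + √3).
Restrict δ ≤ 3 so that |s − 3| < 3 forces s > 0, and then √s + √3 > √3.
Hence |√s − √3| < |s − 3|/√3, which is < ε once |s − 3| < √3·ε.
Take δ = min(3, √3·ε). If 0 < |s − 3| < δ then s > 0 and |√s − √3| < |s − 3|/√3 < ε.

δ = min(3, √3·ε)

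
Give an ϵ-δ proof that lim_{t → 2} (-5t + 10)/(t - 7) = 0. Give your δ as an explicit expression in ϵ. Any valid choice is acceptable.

Fix ϵ > 0. We want δ > 0 with 0 < |t − 2| < δ ⇒ |(-5t + 10)/(t - 7) − 0| < ϵ.
Combining over a common denominator, (-5t + 10)/(t - 7) − 0 = [(-5t + 10)·(-5) − 0·(t - 7)] / [(-5)·(t - 7)] = 25(t − 2) / ((-5)(t - 7)).
So |(-5t + 10)/(t - 7) − 0| = 25|t − 2| / (5·|t − 7|).
Restrict δ ≤ 5/2. Then |t − 2| < 5/2 gives |t − 7| = |(t − 2) + (-5)| ≥ 5 − 5/2 = 5/2.
Hence |(-5t + 10)/(t - 7) − 0| < 25|t − 2|/(5·(5/2)) = 2|t − 2|, which is < ϵ once |t − 2| < (1/2)ϵ.
Take δ = min(5/2, (1/2)ϵ). Then 0 < |t − 2| < δ forces both bounds, so |(-5t + 10)/(t - 7) − 0| < ϵ.

δ = min(5/2, (1/2)ϵ)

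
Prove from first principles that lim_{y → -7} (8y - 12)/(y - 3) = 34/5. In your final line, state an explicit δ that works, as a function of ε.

Suppose ε > 0. We want δ > 0 with 0 < |y + 7| < δ ⇒ |(8y - 12)/(y - 3) − (34/5)| < ε.
Combining over a common denominator, (8y - 12)/(y - 3) − (34/5) = [(8y - 12)·(-10) − (-68)·(y - 3)] / [(-10)·(y - 3)] = -12(y + 7) / ((-10)(y - 3)).
So |(8y - 12)/(y - 3) − (34/5)| = 12|y + 7| / (10·|y − 3|).
Require δ ≤ 5, so |y − 3| ≥ |-10| − |y + 7| > 10 − 5 = 5.
Hence |(8y - 12)/(y - 3) − (34/5)| < 12|y + 7|/(10·5) = (6/25)|y + 7|, which is < ε once |y + 7| < (25/6)ε.
Take δ = min(5, (25/6)ε). Then 0 < |y + 7| < δ forces both bounds, so |(8y - 12)/(y - 3) − (34/5)| < ε.

δ = min(5, (25/6)ε)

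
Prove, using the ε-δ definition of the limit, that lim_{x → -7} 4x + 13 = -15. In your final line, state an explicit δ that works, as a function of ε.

Let ε > 0 be given. We need δ > 0 so that 0 < |x + 7| < δ implies |(4x + 13) + 15| < ε.
Since (4x + 13) + 15 = 4(x + 7), we have |(4x + 13) + 15| = 4|x + 7|.
So 4|x + 7| < ε exactly when |x + 7| < ε/4.
Choosing δ = ε/4 gives |(4x + 13) + 15| = 4|x + 7| < ε whenever |x + 7| < δ.

δ = ε/4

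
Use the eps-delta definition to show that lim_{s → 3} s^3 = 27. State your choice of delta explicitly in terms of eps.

Suppose eps > 0. We seek delta > 0 with 0 < |s − 3| < delta ⇒ |s^3 − 27| < eps.
Factor: s^3 − 27 = (s − 3)(s^2 + 3s + 9), so |s^3 − 27| = |s − 3|·|s^2 + 3s + 9|.
Restrict delta ≤ 1. Then |s − 3| < 1 gives |s| < 4, so by the triangle inequality |s^2 + 3s + 9| ≤ 4^2 + 3·4 + 9 = 37.
Hence |s^3 − 27| ≤ 37|s − 3|, which is < eps once |s − 3| < eps/37.
Take delta = min(1, eps/37). If 0 < |s − 3| < delta then both bounds hold and |s^3 − 27| ≤ 37|s − 3| < 37·(eps/37) = eps.

delta = min(1, eps/37)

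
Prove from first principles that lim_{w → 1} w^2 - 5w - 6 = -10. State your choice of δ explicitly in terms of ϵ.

δ = min(1, ϵ/6)

Suppose ϵ > 0. We want δ > 0 such that 0 < |w − 1| < δ implies |(w^2 - 5w - 6) + 10| < ϵ.
(w^2 - 5w - 6) + 10 = w^2 - 5w + 4 = (w − 1)(w - 4).
So |(w^2 - 5w - 6) + 10| = |w − 1|·|w - 4|.
Assume first that |w − 1| < 1, so |w| < 2. Then |w - 4| ≤ 2 + 4 = 6.
Hence |(w^2 - 5w - 6) + 10| ≤ 6|w − 1| < ϵ provided |w − 1| < ϵ/6.
Take δ = min(1, ϵ/6). Then 0 < |w − 1| < δ gives both |w − 1| < 1 and |w − 1| < ϵ/6, so |(w^2 - 5w - 6) + 10| < ϵ.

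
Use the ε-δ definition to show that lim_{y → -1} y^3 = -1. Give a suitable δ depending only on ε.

Fix ε > 0. We seek δ > 0 with 0 < |y + 1| < δ ⇒ |y^3 + 1| < ε.
Factor: y^3 + 1 = (y + 1)(y^2 - y + 1), so |y^3 + 1| = |y + 1|·|y^2 - y + 1|.
Impose δ ≤ 2 so that |y| < 3; then |y^2 - y + 1| ≤ 13.
Hence |y^3 + 1| ≤ 13|y + 1|, which is < ε once |y + 1| < ε/13.
Take δ = min(2, ε/13). If 0 < |y + 1| < δ then both bounds hold and |y^3 + 1| ≤ 13|y + 1| < 13·(ε/13) = ε.

δ = min(2, ε/13)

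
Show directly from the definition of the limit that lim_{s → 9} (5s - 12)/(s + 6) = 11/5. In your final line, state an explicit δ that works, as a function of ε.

δ = min(15/2, (75/28)ε)

Let ε > 0 be given. We want δ > 0 with 0 < |s − 9| < δ ⇒ |(5s - 12)/(s + 6) − (11/5)| < ε.
Combining over a common denominator, (5s - 12)/(s + 6) − (11/5) = [(5s - 12)·15 − 33·(s + 6)] / [15·(s + 6)] = 42(s − 9) / (15(s + 6)).
So |(5s - 12)/(s + 6) − (11/5)| = 42|s − 9| / (15·|s + 6|).
Require δ ≤ 15/2, so |s + 6| ≥ |15| − |s − 9| > 15 − 15/2 = 15/2.
Hence |(5s - 12)/(s + 6) − (11/5)| < 42|s − 9|/(15·(15/2)) = (28/75)|s − 9|, which is < ε once |s − 9| < (75/28)ε.
Take δ = min(15/2, (75/28)ε). Then 0 < |s − 9| < δ forces both bounds, so |(5s - 12)/(s + 6) − (11/5)| < ε.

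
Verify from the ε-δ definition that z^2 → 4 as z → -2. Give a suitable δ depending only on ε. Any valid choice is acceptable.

δ = min(1, ε/5)

Let ε > 0 be given. We seek δ > 0 with 0 < |z + 2| < δ ⇒ |z^2 − 4| < ε.
Factor: z^2 − 4 = (z + 2)(z - 2), so |z^2 − 4| = |z + 2|·|z - 2|.
Impose δ ≤ 1 so that |z| < 3; then |z - 2| ≤ 5.
Hence |z^2 − 4| ≤ 5|z + 2|, which is < ε once |z + 2| < ε/5.
Take δ = min(1, ε/5). If 0 < |z + 2| < δ then both bounds hold and |z^2 − 4| ≤ 5|z + 2| < 5·(ε/5) = ε.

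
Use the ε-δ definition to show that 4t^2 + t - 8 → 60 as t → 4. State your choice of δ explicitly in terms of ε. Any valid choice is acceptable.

δ = min(1, ε/37)

Let ε > 0. We want δ > 0 such that 0 < |t − 4| < δ implies |(4t^2 + t - 8) − 60| < ε.
(4t^2 + t - 8) − 60 = 4t^2 + t - 68 = (t − 4)(4t + 17).
So |(4t^2 + t - 8) − 60| = |t − 4|·|4t + 17|.
Assume first that |t − 4| < 1, so |t| < 5. Then |4t + 17| ≤ 4·5 + 17 = 37.
Hence |(4t^2 + t - 8) − 60| ≤ 37|t − 4| < ε provided |t − 4| < ε/37.
Take δ = min(1, ε/37). Then 0 < |t − 4| < δ gives both |t − 4| < 1 and |t − 4| < ε/37, so |(4t^2 + t - 8) − 60| < ε.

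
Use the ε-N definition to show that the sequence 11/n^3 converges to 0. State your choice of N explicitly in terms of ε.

N = (11/ε)^{1/3}

Let ε > 0. For n ≥ 1, |11/n^3 − 0| = 11/n^3.
11/n^3 < ε ⇔ n^3 > 11/ε ⇔ n > (11/ε)^{1/3}.
Take N = (11/ε)^{1/3}. Then n > N implies 11/n^3 < ε.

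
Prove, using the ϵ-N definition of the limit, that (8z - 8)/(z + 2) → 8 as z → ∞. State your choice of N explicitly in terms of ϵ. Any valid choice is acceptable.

N = 24/ϵ

Let ϵ > 0. We seek N > 0 such that z > N implies |(8z - 8)/(z + 2) − 8| < ϵ.
(8z - 8)/(z + 2) − 8 = ((8z - 8) − 8(z + 2)) / ((z + 2)) = -24/((z + 2)).
For z > 0 we have z + 2 > z, so |(8z - 8)/(z + 2) − 8| = 24/((z + 2)) < 24/(z) = 24/z.
Thus |(8z - 8)/(z + 2) − 8| < ϵ whenever z > 24/ϵ.
Take N = 24/ϵ. If z > N then |(8z - 8)/(z + 2) − 8| < 24/z < ϵ.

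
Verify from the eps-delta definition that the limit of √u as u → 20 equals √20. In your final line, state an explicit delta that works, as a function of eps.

Let eps > 0. We want delta > 0 such that 0 < |u − 20| < delta implies |√u − √20| < eps.
Rationalise: √u − √20 = (u − 20)/(√u + √20), so |√u − √20| = |u − 20|/(√u + √20).
Restrict delta ≤ 20 so that |u − 20| < 20 forces u > 0, and then √u + √20 > √20.
Hence |√u − √20| < |u − 20|/√20, which is < eps once |u − 20| < √20·eps.
Take delta = min(20, √20·eps). If 0 < |u − 20| < delta then u > 0 and |√u − √20| < |u − 20|/√20 < eps.

delta = min(20, √20·eps)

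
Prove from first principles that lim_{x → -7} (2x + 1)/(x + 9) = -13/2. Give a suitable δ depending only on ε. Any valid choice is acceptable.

δ = min(1, (2/17)ε)

Suppose ε > 0. We want δ > 0 with 0 < |x + 7| < δ ⇒ |(2x + 1)/(x + 9) + 13/2| < ε.
Combining over a common denominator, (2x + 1)/(x + 9) + 13/2 = [(2x + 1)·2 − (-13)·(x + 9)] / [2·(x + 9)] = 17(x + 7) / (2(x + 9)).
So |(2x + 1)/(x + 9) + 13/2| = 17|x + 7| / (2·|x + 9|).
Require δ ≤ 1, so |x + 9| ≥ |2| − |x + 7| > 2 − 1 = 1.
Hence |(2x + 1)/(x + 9) + 13/2| < 17|x + 7|/(2·1) = (17/2)|x + 7|, which is < ε once |x + 7| < (2/17)ε.
Take δ = min(1, (2/17)ε). Then 0 < |x + 7| < δ forces both bounds, so |(2x + 1)/(x + 9) + 13/2| < ε.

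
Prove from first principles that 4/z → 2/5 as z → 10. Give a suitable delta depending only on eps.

Let eps > 0. We seek delta > 0 such that 0 < |z − 10| < delta implies |4/z − (2/5)| < eps.
|4/z − (2/5)| = 4·|10 − z|/(10·|z|) = 4|z − 10|/(10|z|).
Restrict delta ≤ 5. Then |z − 10| < 5 gives |z| > 5, so 10|z| > 50.
Then |4/z − (2/5)| < 4|z − 10|/50, which is < eps when |z − 10| < (25/2)eps.
Take delta = min(5, (25/2)eps). Then 0 < |z − 10| < delta gives both |z − 10| < 5 and |z − 10| < (25/2)eps, so |4/z − (2/5)| < eps.

delta = min(5, (25/2)eps)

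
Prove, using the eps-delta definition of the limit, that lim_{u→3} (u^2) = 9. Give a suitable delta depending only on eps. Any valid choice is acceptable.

Let eps > 0. We seek delta > 0 with 0 < |u − 3| < delta ⇒ |u^2 − 9| < eps.
Factor: u^2 − 9 = (u − 3)(u + 3), so |u^2 − 9| = |u − 3|·|u + 3|.
Restrict delta ≤ 1. Then |u − 3| < 1 gives |u| < 4, so by the triangle inequality |u + 3| ≤ 4 + 3 = 7.
Hence |u^2 − 9| ≤ 7|u − 3|, which is < eps once |u − 3| < eps/7.
Take delta = min(1, eps/7). If 0 < |u − 3| < delta then both bounds hold and |u^2 − 9| ≤ 7|u − 3| < 7·(eps/7) = eps.

delta = min(1, eps/7)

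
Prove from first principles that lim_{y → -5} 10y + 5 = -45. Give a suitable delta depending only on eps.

delta = eps/10

Let eps > 0. We need delta > 0 so that 0 < |y + 5| < delta implies |(10y + 5) + 45| < eps.
Since (10y + 5) + 45 = 10(y + 5), we have |(10y + 5) + 45| = 10|y + 5|.
So 10|y + 5| < eps exactly when |y + 5| < eps/10.
Choosing delta = eps/10 gives |(10y + 5) + 45| = 10|y + 5| < eps whenever |y + 5| < delta.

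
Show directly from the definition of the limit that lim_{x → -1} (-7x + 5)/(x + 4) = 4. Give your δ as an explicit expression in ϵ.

δ = min(3/2, (3/22)ϵ)

Suppose ϵ > 0. We want δ > 0 with 0 < |x + 1| < δ ⇒ |(-7x + 5)/(x + 4) − 4| < ϵ.
Combining over a common denominator, (-7x + 5)/(x + 4) − 4 = [(-7x + 5)·3 − 12·(x + 4)] / [3·(x + 4)] = -33(x + 1) / (3(x + 4)).
So |(-7x + 5)/(x + 4) − 4| = 33|x + 1| / (3·|x + 4|).
Require δ ≤ 3/2, so |x + 4| ≥ |3| − |x + 1| > 3 − 3/2 = 3/2.
Hence |(-7x + 5)/(x + 4) − 4| < 33|x + 1|/(3·(3/2)) = (22/3)|x + 1|, which is < ϵ once |x + 1| < (3/22)ϵ.
Take δ = min(3/2, (3/22)ϵ). Then 0 < |x + 1| < δ forces both bounds, so |(-7x + 5)/(x + 4) − 4| < ϵ.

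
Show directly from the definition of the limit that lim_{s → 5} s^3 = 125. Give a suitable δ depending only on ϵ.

δ = min(2, ϵ/109)

Fix ϵ > 0. We seek δ > 0 with 0 < |s − 5| < δ ⇒ |s^3 − 125| < ϵ.
Factor: s^3 − 125 = (s − 5)(s^2 + 5s + 25), so |s^3 − 125| = |s − 5|·|s^2 + 5s + 25|.
Impose δ ≤ 2 so that |s| < 7; then |s^2 + 5s + 25| ≤ 109.
Hence |s^3 − 125| ≤ 109|s − 5|, which is < ϵ once |s − 5| < ϵ/109.
Take δ = min(2, ϵ/109). If 0 < |s − 5| < δ then both bounds hold and |s^3 − 125| ≤ 109|s − 5| < 109·(ϵ/109) = ϵ.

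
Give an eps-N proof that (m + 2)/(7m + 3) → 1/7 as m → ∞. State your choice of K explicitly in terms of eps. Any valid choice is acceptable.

K = (11/49)/eps

Fix eps > 0. For m ≥ 1, |(m + 2)/(7m + 3) − (1/7)| = |11|/(7(7m + 3)) = 11/(7(7m + 3)).
Since 7m + 3 ≥ 7m for m ≥ 1, this is ≤ 11/(7·7m) = (11/49)/m.
So |(m + 2)/(7m + 3) − (1/7)| < eps whenever m > (11/49)/eps.
Take K = (11/49)/eps. If m > K then |(m + 2)/(7m + 3) − (1/7)| ≤ (11/49)/m < eps.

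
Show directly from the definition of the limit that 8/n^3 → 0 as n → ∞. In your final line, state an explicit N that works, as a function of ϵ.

N = (8/ϵ)^{1/3}

Let ϵ > 0 be given. For n ≥ 1, |8/n^3 − 0| = 8/n^3.
8/n^3 < ϵ ⇔ n^3 > 8/ϵ ⇔ n > (8/ϵ)^{1/3}.
Take N = (8/ϵ)^{1/3}. Then n > N implies 8/n^3 < ϵ.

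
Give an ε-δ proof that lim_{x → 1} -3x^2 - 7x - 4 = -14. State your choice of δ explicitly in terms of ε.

δ = min(1, ε/16)

Let ε > 0. We want δ > 0 such that 0 < |x − 1| < δ implies |(-3x^2 - 7x - 4) + 14| < ε.
(-3x^2 - 7x - 4) + 14 = -3x^2 - 7x + 10 = (x − 1)(-3x - 10).
So |(-3x^2 - 7x - 4) + 14| = |x − 1|·|-3x - 10|.
Assume first that |x − 1| < 1, so |x| < 2. Then |-3x - 10| ≤ 3·2 + 10 = 16.
Hence |(-3x^2 - 7x - 4) + 14| ≤ 16|x − 1| < ε provided |x − 1| < ε/16.
Choosing δ = min(1, ε/16) ensures both conditions, hence |(-3x^2 - 7x - 4) + 14| < ε.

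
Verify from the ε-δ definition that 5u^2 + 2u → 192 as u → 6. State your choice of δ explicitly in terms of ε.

δ = min(2, ε/72)

Fix ε > 0. We want δ > 0 such that 0 < |u − 6| < δ implies |(5u^2 + 2u) − 192| < ε.
(5u^2 + 2u) − 192 = 5u^2 + 2u - 192 = (u − 6)(5u + 32).
So |(5u^2 + 2u) − 192| = |u − 6|·|5u + 32|.
Assume first that |u − 6| < 2, so |u| < 8. Then |5u + 32| ≤ 5·8 + 32 = 72.
Hence |(5u^2 + 2u) − 192| ≤ 72|u − 6| < ε provided |u − 6| < ε/72.
Choosing δ = min(2, ε/72) ensures both conditions, hence |(5u^2 + 2u) − 192| < ε.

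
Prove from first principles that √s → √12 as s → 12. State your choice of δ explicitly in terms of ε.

δ = min(12, √12·ε)

Let ε > 0 be given. We want δ > 0 such that 0 < |s − 12| < δ implies |√s − √12| < ε.
Multiplying by the conjugate, |√s − √12| = |s − 12|/(√s + √12).
Restrict δ ≤ 12 so that |s − 12| < 12 forces s > 0, and then √s + √12 > √12.
Hence |√s − √12| < |s − 12|/√12, which is < ε once |s − 12| < √12·ε.
Take δ = min(12, √12·ε). If 0 < |s − 12| < δ then s > 0 and |√s − √12| < |s − 12|/√12 < ε.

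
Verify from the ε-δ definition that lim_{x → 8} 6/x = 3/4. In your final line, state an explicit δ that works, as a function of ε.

Fix ε > 0. We seek δ > 0 such that 0 < |x − 8| < δ implies |6/x − (3/4)| < ε.
|6/x − (3/4)| = 6·|8 − x|/(8·|x|) = 6|x − 8|/(8|x|).
Require δ ≤ 4 so that |x| > 8 − 4 = 4, hence 8|x| > 32.
Then |6/x − (3/4)| < 6|x − 8|/32, which is < ε when |x − 8| < (16/3)ε.
Take δ = min(4, (16/3)ε). Then 0 < |x − 8| < δ gives both |x − 8| < 4 and |x − 8| < (16/3)ε, so |6/x − (3/4)| < ε.

δ = min(4, (16/3)ε)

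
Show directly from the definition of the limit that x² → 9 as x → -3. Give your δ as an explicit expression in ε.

Let ε > 0. We seek δ > 0 with 0 < |x + 3| < δ ⇒ |x² − 9| < ε.
Factor: x² − 9 = (x + 3)(x - 3), so |x² − 9| = |x + 3|·|x - 3|.
Impose δ ≤ 1 so that |x| < 4; then |x - 3| ≤ 7.
Hence |x² − 9| ≤ 7|x + 3|, which is < ε once |x + 3| < ε/7.
Take δ = min(1, ε/7). If 0 < |x + 3| < δ then both bounds hold and |x² − 9| ≤ 7|x + 3| < 7·(ε/7) = ε.

δ = min(1, ε/7)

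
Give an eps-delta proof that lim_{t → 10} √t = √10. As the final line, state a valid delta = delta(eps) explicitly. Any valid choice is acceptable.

Let eps > 0. We want delta > 0 such that 0 < |t − 10| < delta implies |√t − √10| < eps.
Rationalise: √t − √10 = (t − 10)/(√t + √10), so |√t − √10| = |t − 10|/(√t + √10).
Restrict delta ≤ 10 so that |t − 10| < 10 forces t > 0, and then √t + √10 > √10.
Hence |√t − √10| < |t − 10|/√10, which is < eps once |t − 10| < √10·eps.
Take delta = min(10, √10·eps). If 0 < |t − 10| < delta then t > 0 and |√t − √10| < |t − 10|/√10 < eps.

delta = min(10, √10·eps)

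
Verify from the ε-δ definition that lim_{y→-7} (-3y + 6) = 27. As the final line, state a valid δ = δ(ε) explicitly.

Let ε > 0 be given. We need δ > 0 so that 0 < |y + 7| < δ implies |(-3y + 6) − 27| < ε.
Since (-3y + 6) − 27 = -3(y + 7), we have |(-3y + 6) − 27| = 3|y + 7|.
So 3|y + 7| < ε exactly when |y + 7| < ε/3.
Take δ = ε/3. If 0 < |y + 7| < δ then |(-3y + 6) − 27| = 3|y + 7| < 3·(ε/3) = ε.

δ = ε/3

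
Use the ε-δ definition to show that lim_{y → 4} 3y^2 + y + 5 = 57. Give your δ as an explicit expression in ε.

Fix ε > 0. We want δ > 0 such that 0 < |y − 4| < δ implies |(3y^2 + y + 5) − 57| < ε.
(3y^2 + y + 5) − 57 = 3y^2 + y - 52 = (y − 4)(3y + 13).
So |(3y^2 + y + 5) − 57| = |y − 4|·|3y + 13|.
Assume first that |y − 4| < 1, so |y| < 5. Then |3y + 13| ≤ 3·5 + 13 = 28.
Hence |(3y^2 + y + 5) − 57| ≤ 28|y − 4| < ε provided |y − 4| < ε/28.
Choosing δ = min(1, ε/28) ensures both conditions, hence |(3y^2 + y + 5) − 57| < ε.

δ = min(1, ε/28)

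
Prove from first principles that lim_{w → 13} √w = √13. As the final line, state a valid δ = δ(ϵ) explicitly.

δ = min(13, √13·ϵ)

Suppose ϵ > 0. We want δ > 0 such that 0 < |w − 13| < δ implies |√w − √13| < ϵ.
Multiplying by the conjugate, |√w − √13| = |w − 13|/(√w + √13).
Restrict δ ≤ 13 so that |w − 13| < 13 forces w > 0, and then √w + √13 > √13.
Hence |√w − √13| < |w − 13|/√13, which is < ϵ once |w − 13| < √13·ϵ.
Take δ = min(13, √13·ϵ). If 0 < |w − 13| < δ then w > 0 and |√w − √13| < |w − 13|/√13 < ϵ.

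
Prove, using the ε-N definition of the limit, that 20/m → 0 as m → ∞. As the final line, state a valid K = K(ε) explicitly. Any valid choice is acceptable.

K = 20/ε

Let ε > 0 be given. For m ≥ 1, |20/m − 0| = 20/(m) ≤ 20/m.
We need 20/m < ε, i.e. m > 20/ε.
Take K = 20/ε. If m > K then |20/m| ≤ 20/m < ε.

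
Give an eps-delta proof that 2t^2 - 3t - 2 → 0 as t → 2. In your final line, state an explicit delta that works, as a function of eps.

delta = min(2, eps/9)

Let eps > 0 be given. We want delta > 0 such that 0 < |t − 2| < delta implies |(2t^2 - 3t - 2)| < eps.
(2t^2 - 3t - 2) = 2t^2 - 3t - 2 = (t − 2)(2t + 1).
So |(2t^2 - 3t - 2)| = |t − 2|·|2t + 1|.
Require delta ≤ 2. Then |t − 2| < 2 gives |t| < 4, and by the triangle inequality |2t + 1| ≤ 2·4 + 1 = 9.
Hence |(2t^2 - 3t - 2)| ≤ 9|t − 2| < eps provided |t − 2| < eps/9.
Take delta = min(2, eps/9). Then 0 < |t − 2| < delta gives both |t − 2| < 2 and |t − 2| < eps/9, so |(2t^2 - 3t - 2)| < eps.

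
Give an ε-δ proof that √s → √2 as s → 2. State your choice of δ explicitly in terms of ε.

δ = min(2, √2·ε)

Let ε > 0 be given. We want δ > 0 such that 0 < |s − 2| < δ implies |√s − √2| < ε.
Multiplying by the conjugate, |√s − √2| = |s − 2|/(√s + √2).
Restrict δ ≤ 2 so that |s − 2| < 2 forces s > 0, and then √s + √2 > √2.
Hence |√s − √2| < |s − 2|/√2, which is < ε once |s − 2| < √2·ε.
Take δ = min(2, √2·ε). If 0 < |s − 2| < δ then s > 0 and |√s − √2| < |s − 2|/√2 < ε.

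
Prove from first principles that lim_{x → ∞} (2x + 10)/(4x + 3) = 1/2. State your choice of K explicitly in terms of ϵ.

K = (17/8)/ϵ

Let ϵ > 0. We seek K > 0 such that x > K implies |(2x + 10)/(4x + 3) − (1/2)| < ϵ.
(2x + 10)/(4x + 3) − (1/2) = (4(2x + 10) − 2(4x + 3)) / (4(4x + 3)) = 34/(4(4x + 3)).
For x > 0 we have 4x + 3 > 4x, so |(2x + 10)/(4x + 3) − (1/2)| = 34/(4(4x + 3)) < 34/(4·4x) = (17/8)/x.
Thus |(2x + 10)/(4x + 3) − (1/2)| < ϵ whenever x > (17/8)/ϵ.
Take K = (17/8)/ϵ. If x > K then |(2x + 10)/(4x + 3) − (1/2)| < (17/8)/x < ϵ.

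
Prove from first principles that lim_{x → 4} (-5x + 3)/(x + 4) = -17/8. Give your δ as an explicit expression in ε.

Let ε > 0. We want δ > 0 with 0 < |x − 4| < δ ⇒ |(-5x + 3)/(x + 4) + 17/8| < ε.
Combining over a common denominator, (-5x + 3)/(x + 4) + 17/8 = [(-5x + 3)·8 − (-17)·(x + 4)] / [8·(x + 4)] = -23(x − 4) / (8(x + 4)).
So |(-5x + 3)/(x + 4) + 17/8| = 23|x − 4| / (8·|x + 4|).
Require δ ≤ 4, so |x + 4| ≥ |8| − |x − 4| > 8 − 4 = 4.
Hence |(-5x + 3)/(x + 4) + 17/8| < 23|x − 4|/(8·4) = (23/32)|x − 4|, which is < ε once |x − 4| < (32/23)ε.
Take δ = min(4, (32/23)ε). Then 0 < |x − 4| < δ forces both bounds, so |(-5x + 3)/(x + 4) + 17/8| < ε.

δ = min(4, (32/23)ε)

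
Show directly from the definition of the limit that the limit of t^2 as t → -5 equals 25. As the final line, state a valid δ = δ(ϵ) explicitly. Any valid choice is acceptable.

δ = min(1, ϵ/11)

Let ϵ > 0. We seek δ > 0 with 0 < |t + 5| < δ ⇒ |t^2 − 25| < ϵ.
Factor: t^2 − 25 = (t + 5)(t - 5), so |t^2 − 25| = |t + 5|·|t - 5|.
Impose δ ≤ 1 so that |t| < 6; then |t - 5| ≤ 11.
Hence |t^2 − 25| ≤ 11|t + 5|, which is < ϵ once |t + 5| < ϵ/11.
Take δ = min(1, ϵ/11). If 0 < |t + 5| < δ then both bounds hold and |t^2 − 25| ≤ 11|t + 5| < 11·(ϵ/11) = ϵ.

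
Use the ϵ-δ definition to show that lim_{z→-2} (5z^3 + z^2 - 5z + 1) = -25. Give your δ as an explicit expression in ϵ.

δ = min(2, ϵ/129)

Fix ϵ > 0. We want δ > 0 such that 0 < |z + 2| < δ implies |(5z^3 + z^2 - 5z + 1) + 25| < ϵ.
(5z^3 + z^2 - 5z + 1) + 25 = 5z^3 + z^2 - 5z + 26 = (z + 2)(5z^2 - 9z + 13).
So |(5z^3 + z^2 - 5z + 1) + 25| = |z + 2|·|5z^2 - 9z + 13|.
Require δ ≤ 2. Then |z + 2| < 2 gives |z| < 4, and by the triangle inequality |5z^2 - 9z + 13| ≤ 5·4^2 + 9·4 + 13 = 129.
Hence |(5z^3 + z^2 - 5z + 1) + 25| ≤ 129|z + 2| < ϵ provided |z + 2| < ϵ/129.
Take δ = min(2, ϵ/129). Then 0 < |z + 2| < δ gives both |z + 2| < 2 and |z + 2| < ϵ/129, so |(5z^3 + z^2 - 5z + 1) + 25| < ϵ.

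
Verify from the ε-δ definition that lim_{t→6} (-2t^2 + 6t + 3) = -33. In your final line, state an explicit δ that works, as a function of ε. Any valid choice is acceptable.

δ = min(1, ε/20)

Let ε > 0 be given. We want δ > 0 such that 0 < |t − 6| < δ implies |(-2t^2 + 6t + 3) + 33| < ε.
(-2t^2 + 6t + 3) + 33 = -2t^2 + 6t + 36 = (t − 6)(-2t - 6).
So |(-2t^2 + 6t + 3) + 33| = |t − 6|·|-2t - 6|.
Require δ ≤ 1. Then |t − 6| < 1 gives |t| < 7, and by the triangle inequality |-2t - 6| ≤ 2·7 + 6 = 20.
Hence |(-2t^2 + 6t + 3) + 33| ≤ 20|t − 6| < ε provided |t − 6| < ε/20.
Take δ = min(1, ε/20). Then 0 < |t − 6| < δ gives both |t − 6| < 1 and |t − 6| < ε/20, so |(-2t^2 + 6t + 3) + 33| < ε.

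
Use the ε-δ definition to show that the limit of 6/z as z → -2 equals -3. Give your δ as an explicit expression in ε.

δ = min(1, (1/3)ε)

Fix ε > 0. We seek δ > 0 such that 0 < |z + 2| < δ implies |6/z + 3| < ε.
|6/z + 3| = 6·|-2 − z|/(2·|z|) = 6|z + 2|/(2|z|).
Require δ ≤ 1 so that |z| > 2 − 1 = 1, hence 2|z| > 2.
Then |6/z + 3| < 6|z + 2|/2, which is < ε when |z + 2| < (1/3)ε.
Take δ = min(1, (1/3)ε). Then 0 < |z + 2| < δ gives both |z + 2| < 1 and |z + 2| < (1/3)ε, so |6/z + 3| < ε.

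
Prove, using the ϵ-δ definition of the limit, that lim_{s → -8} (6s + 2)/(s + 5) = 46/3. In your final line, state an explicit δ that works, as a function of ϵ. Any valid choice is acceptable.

δ = min(3/2, (9/56)ϵ)

Suppose ϵ > 0. We want δ > 0 with 0 < |s + 8| < δ ⇒ |(6s + 2)/(s + 5) − (46/3)| < ϵ.
Combining over a common denominator, (6s + 2)/(s + 5) − (46/3) = [(6s + 2)·(-3) − (-46)·(s + 5)] / [(-3)·(s + 5)] = 28(s + 8) / ((-3)(s + 5)).
So |(6s + 2)/(s + 5) − (46/3)| = 28|s + 8| / (3·|s + 5|).
Restrict δ ≤ 3/2. Then |s + 8| < 3/2 gives |s + 5| = |(s + 8) + (-3)| ≥ 3 − 3/2 = 3/2.
Hence |(6s + 2)/(s + 5) − (46/3)| < 28|s + 8|/(3·(3/2)) = (56/9)|s + 8|, which is < ϵ once |s + 8| < (9/56)ϵ.
Take δ = min(3/2, (9/56)ϵ). Then 0 < |s + 8| < δ forces both bounds, so |(6s + 2)/(s + 5) − (46/3)| < ϵ.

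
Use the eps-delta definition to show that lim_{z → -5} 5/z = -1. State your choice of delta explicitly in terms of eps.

Suppose eps > 0. We seek delta > 0 such that 0 < |z + 5| < delta implies |5/z + 1| < eps.
|5/z + 1| = 5·|-5 − z|/(5·|z|) = 5|z + 5|/(5|z|).
Require delta ≤ 5/2 so that |z| > 5 − 5/2 = 5/2, hence 5|z| > 25/2.
Then |5/z + 1| < 5|z + 5|/(25/2), which is < eps when |z + 5| < (5/2)eps.
Take delta = min(5/2, (5/2)eps). Then 0 < |z + 5| < delta gives both |z + 5| < 5/2 and |z + 5| < (5/2)eps, so |5/z + 1| < eps.

delta = min(5/2, (5/2)eps)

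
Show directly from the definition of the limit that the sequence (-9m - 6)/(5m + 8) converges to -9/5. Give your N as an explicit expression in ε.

Suppose ε > 0. For m ≥ 1, |(-9m - 6)/(5m + 8) + 9/5| = |42|/(5(5m + 8)) = 42/(5(5m + 8)).
Since 5m + 8 ≥ 5m for m ≥ 1, this is ≤ 42/(5·5m) = (42/25)/m.
So |(-9m - 6)/(5m + 8) + 9/5| < ε whenever m > (42/25)/ε.
Take N = (42/25)/ε. If m > N then |(-9m - 6)/(5m + 8) + 9/5| ≤ (42/25)/m < ε.

N = (42/25)/ε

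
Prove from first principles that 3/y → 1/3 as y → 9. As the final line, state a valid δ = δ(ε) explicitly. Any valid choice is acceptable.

δ = min(9/2, (27/2)ε)

Let ε > 0. We seek δ > 0 such that 0 < |y − 9| < δ implies |3/y − (1/3)| < ε.
|3/y − (1/3)| = 3·|9 − y|/(9·|y|) = 3|y − 9|/(9|y|).
Restrict δ ≤ 9/2. Then |y − 9| < 9/2 gives |y| > 9/2, so 9|y| > 81/2.
Then |3/y − (1/3)| < 3|y − 9|/(81/2), which is < ε when |y − 9| < (27/2)ε.
Take δ = min(9/2, (27/2)ε). Then 0 < |y − 9| < δ gives both |y − 9| < 9/2 and |y − 9| < (27/2)ε, so |3/y − (1/3)| < ε.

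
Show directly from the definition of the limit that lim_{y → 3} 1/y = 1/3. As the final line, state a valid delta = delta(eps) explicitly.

Fix eps > 0. We seek delta > 0 such that 0 < |y − 3| < delta implies |1/y − (1/3)| < eps.
|1/y − (1/3)| = |3 − y|/(3·|y|) = |y − 3|/(3|y|).
Restrict delta ≤ 3/2. Then |y − 3| < 3/2 gives |y| > 3/2, so 3|y| > 9/2.
Then |1/y − (1/3)| < |y − 3|/(9/2), which is < eps when |y − 3| < (9/2)eps.
Take delta = min(3/2, (9/2)eps). Then 0 < |y − 3| < delta gives both |y − 3| < 3/2 and |y − 3| < (9/2)eps, so |1/y − (1/3)| < eps.

delta = min(3/2, (9/2)eps)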